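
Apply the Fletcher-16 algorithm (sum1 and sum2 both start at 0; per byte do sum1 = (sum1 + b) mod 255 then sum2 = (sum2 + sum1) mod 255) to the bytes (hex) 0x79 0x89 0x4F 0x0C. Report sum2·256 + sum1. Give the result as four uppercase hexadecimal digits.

Running sums (mod 255):
  after byte 0 (0x79): sum1=121, sum2=121
  after byte 1 (0x89): sum1=3, sum2=124
  after byte 2 (0x4F): sum1=82, sum2=206
  after byte 3 (0x0C): sum1=94, sum2=45
Checksum = sum2·256 + sum1 = 45·256 + 94 = 11614 = 0x2D5E.

2D5E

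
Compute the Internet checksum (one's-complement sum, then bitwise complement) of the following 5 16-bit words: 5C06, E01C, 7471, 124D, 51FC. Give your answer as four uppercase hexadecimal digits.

One's-complement addition (fold any carry out of bit 15 back into bit 0):
  0x5C06 + 0xE01C = 0x13C22 → wrap carry → 0x3C23
  0x3C23 + 0x7471 = 0x0B094
  0xB094 + 0x124D = 0x0C2E1
  0xC2E1 + 0x51FC = 0x114DD → wrap carry → 0x14DE
One's-complement sum = 0x14DE.
Checksum = ~0x14DE & 0xFFFF = 0xEB21.

EB21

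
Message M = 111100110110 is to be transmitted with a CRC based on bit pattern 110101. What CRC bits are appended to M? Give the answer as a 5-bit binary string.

11110

Append 5 zeros: 11110011011000000. Divide by 110101 (XOR where the leading bit is 1):
  pos 0: 111100 XOR 110101 = 001001
  pos 2: 100111 XOR 110101 = 010010
  pos 3: 100100 XOR 110101 = 010001
  pos 4: 100011 XOR 110101 = 010110
  pos 5: 101101 XOR 110101 = 011000
  pos 6: 110000 XOR 110101 = 000101
  pos 9: 101000 XOR 110101 = 011101
  pos 10: 111010 XOR 110101 = 001111
Remainder (last 5 bits) = 11110. This is the CRC / FCS.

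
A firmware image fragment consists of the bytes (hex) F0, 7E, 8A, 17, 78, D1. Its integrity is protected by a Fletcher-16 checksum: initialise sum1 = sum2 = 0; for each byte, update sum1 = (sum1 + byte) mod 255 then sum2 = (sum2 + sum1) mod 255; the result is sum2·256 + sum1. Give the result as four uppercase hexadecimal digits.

Running sums (mod 255):
  after byte 0 (F0): sum1=240, sum2=240
  after byte 1 (7E): sum1=111, sum2=96
  after byte 2 (8A): sum1=249, sum2=90
  after byte 3 (17): sum1=17, sum2=107
  after byte 4 (78): sum1=137, sum2=244
  after byte 5 (D1): sum1=91, sum2=80
Checksum = sum2·256 + sum1 = 80·256 + 91 = 20571 = 0x505B.

505B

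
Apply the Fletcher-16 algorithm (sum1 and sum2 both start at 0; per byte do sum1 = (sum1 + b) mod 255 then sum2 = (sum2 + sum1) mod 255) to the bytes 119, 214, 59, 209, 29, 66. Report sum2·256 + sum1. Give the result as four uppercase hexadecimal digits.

DDBA

Running sums (mod 255):
  after byte 0 (119): sum1=119, sum2=119
  after byte 1 (214): sum1=78, sum2=197
  after byte 2 (59): sum1=137, sum2=79
  after byte 3 (209): sum1=91, sum2=170
  after byte 4 (29): sum1=120, sum2=35
  after byte 5 (66): sum1=186, sum2=221
Checksum = sum2·256 + sum1 = 221·256 + 186 = 56762 = 0xDDBA.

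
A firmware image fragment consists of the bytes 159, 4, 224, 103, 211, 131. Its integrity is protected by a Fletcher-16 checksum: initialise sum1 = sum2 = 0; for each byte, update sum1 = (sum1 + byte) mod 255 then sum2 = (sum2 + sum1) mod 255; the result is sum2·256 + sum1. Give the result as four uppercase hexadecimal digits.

B643

Running sums (mod 255):
  after byte 0 (159): sum1=159, sum2=159
  after byte 1 (4): sum1=163, sum2=67
  after byte 2 (224): sum1=132, sum2=199
  after byte 3 (103): sum1=235, sum2=179
  after byte 4 (211): sum1=191, sum2=115
  after byte 5 (131): sum1=67, sum2=182
Checksum = sum2·256 + sum1 = 182·256 + 67 = 46659 = 0xB643.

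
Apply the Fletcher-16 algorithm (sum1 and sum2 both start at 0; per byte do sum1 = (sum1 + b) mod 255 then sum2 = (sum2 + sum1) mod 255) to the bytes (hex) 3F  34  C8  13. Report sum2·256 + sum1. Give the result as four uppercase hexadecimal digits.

Running sums (mod 255):
  after byte 0 (3F): sum1=63, sum2=63
  after byte 1 (34): sum1=115, sum2=178
  after byte 2 (C8): sum1=60, sum2=238
  after byte 3 (13): sum1=79, sum2=62
Checksum = sum2·256 + sum1 = 62·256 + 79 = 15951 = 0x3E4F.

3E4F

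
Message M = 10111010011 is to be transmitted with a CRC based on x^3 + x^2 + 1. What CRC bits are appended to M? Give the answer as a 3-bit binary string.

011

Append 3 zeros: 10111010011000. Divide by 1101 (XOR where the leading bit is 1):
  pos 0: 1011 XOR 1101 = 0110
  pos 1: 1101 XOR 1101 = 0000
  pos 6: 1001 XOR 1101 = 0100
  pos 7: 1001 XOR 1101 = 0100
  pos 8: 1000 XOR 1101 = 0101
  pos 9: 1010 XOR 1101 = 0111
  pos 10: 1110 XOR 1101 = 0011
Remainder (last 3 bits) = 011. This is the CRC / FCS.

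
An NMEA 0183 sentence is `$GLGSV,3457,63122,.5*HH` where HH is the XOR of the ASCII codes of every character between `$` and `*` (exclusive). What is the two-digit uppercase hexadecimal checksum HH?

4F

XOR the ASCII codes of the payload characters:
  'G' = 0x47 → acc = 0x47
  'L' = 0x4C → acc = 0x0B
  'G' = 0x47 → acc = 0x4C
  'S' = 0x53 → acc = 0x1F
  'V' = 0x56 → acc = 0x49
  ',' = 0x2C → acc = 0x65
  '3' = 0x33 → acc = 0x56
  '4' = 0x34 → acc = 0x62
  '5' = 0x35 → acc = 0x57
  '7' = 0x37 → acc = 0x60
  ',' = 0x2C → acc = 0x4C
  '6' = 0x36 → acc = 0x7A
  '3' = 0x33 → acc = 0x49
  '1' = 0x31 → acc = 0x78
  '2' = 0x32 → acc = 0x4A
  '2' = 0x32 → acc = 0x78
  ',' = 0x2C → acc = 0x54
  '.' = 0x2E → acc = 0x7A
  '5' = 0x35 → acc = 0x4F
Checksum = 0x4F.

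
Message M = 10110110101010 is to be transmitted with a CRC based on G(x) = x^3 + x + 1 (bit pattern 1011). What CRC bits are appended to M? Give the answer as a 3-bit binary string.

Append 3 zeros: 10110110101010000. Divide by 1011 (XOR where the leading bit is 1):
  pos 0: 1011 XOR 1011 = 0000
  pos 5: 1101 XOR 1011 = 0110
  pos 6: 1100 XOR 1011 = 0111
  pos 7: 1111 XOR 1011 = 0100
  pos 8: 1000 XOR 1011 = 0011
  pos 10: 1110 XOR 1011 = 0101
  pos 11: 1010 XOR 1011 = 0001
Remainder (last 3 bits) = 100. This is the CRC / FCS.

100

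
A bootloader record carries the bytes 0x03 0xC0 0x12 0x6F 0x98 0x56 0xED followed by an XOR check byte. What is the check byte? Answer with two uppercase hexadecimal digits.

XOR the bytes together:
  start with 0x03
  0x03 ⊕ 0xC0 = 0xC3
  0xC3 ⊕ 0x12 = 0xD1
  0xD1 ⊕ 0x6F = 0xBE
  0xBE ⊕ 0x98 = 0x26
  0x26 ⊕ 0x56 = 0x70
  0x70 ⊕ 0xED = 0x9D

9D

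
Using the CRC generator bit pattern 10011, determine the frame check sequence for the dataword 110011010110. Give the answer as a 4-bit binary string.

1110

Append 4 zeros: 1100110101100000. Divide by 10011 (XOR where the leading bit is 1):
  pos 0: 11001 XOR 10011 = 01010
  pos 1: 10101 XOR 10011 = 00110
  pos 3: 11001 XOR 10011 = 01010
  pos 4: 10100 XOR 10011 = 00111
  pos 6: 11111 XOR 10011 = 01100
  pos 7: 11000 XOR 10011 = 01011
  pos 8: 10110 XOR 10011 = 00101
  pos 10: 10100 XOR 10011 = 00111
Remainder (last 4 bits) = 1110. This is the CRC / FCS.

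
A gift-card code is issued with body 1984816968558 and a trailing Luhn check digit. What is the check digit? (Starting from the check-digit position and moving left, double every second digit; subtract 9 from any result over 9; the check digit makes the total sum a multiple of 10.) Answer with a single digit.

4

Partial digits right→left: 8 5 5 8 6 9 6 1 8 4 8 9 1
Double every second digit counting from the check-digit position (so the 1st, 3rd, 5th, ... of the partial from the right).
  doubled (with −9 where >9): 7 1 3 3 7 7 2 → sum 30
  kept as-is: 5 8 9 1 4 9 → sum 36
Total = 30 + 36 = 66.
Check digit = (10 − (66 mod 10)) mod 10 = 4.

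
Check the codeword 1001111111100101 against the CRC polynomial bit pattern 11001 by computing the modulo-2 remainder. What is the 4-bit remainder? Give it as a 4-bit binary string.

Modulo-2 division of 1001111111100101 by 11001:
  pos 0: 10011 XOR 11001 = 01010
  pos 1: 10101 XOR 11001 = 01100
  pos 2: 11001 XOR 11001 = 00000
  pos 7: 11110 XOR 11001 = 00111
  pos 9: 11101 XOR 11001 = 00100
  pos 11: 10001 XOR 11001 = 01000
Remainder = 1000 (nonzero — an error is detected).

1000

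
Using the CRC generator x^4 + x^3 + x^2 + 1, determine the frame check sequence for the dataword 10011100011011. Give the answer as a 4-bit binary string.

1001

Append 4 zeros: 100111000110110000. Divide by 11101 (XOR where the leading bit is 1):
  pos 0: 10011 XOR 11101 = 01110
  pos 1: 11101 XOR 11101 = 00000
  pos 9: 11011 XOR 11101 = 00110
  pos 11: 11000 XOR 11101 = 00101
  pos 13: 10100 XOR 11101 = 01001
Remainder (last 4 bits) = 1001. This is the CRC / FCS.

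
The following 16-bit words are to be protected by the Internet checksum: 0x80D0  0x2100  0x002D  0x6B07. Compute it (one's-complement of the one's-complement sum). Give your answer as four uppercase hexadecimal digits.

One's-complement addition (fold any carry out of bit 15 back into bit 0):
  0x80D0 + 0x2100 = 0x0A1D0
  0xA1D0 + 0x002D = 0x0A1FD
  0xA1FD + 0x6B07 = 0x10D04 → wrap carry → 0x0D05
One's-complement sum = 0x0D05.
Checksum = ~0x0D05 & 0xFFFF = 0xF2FA.

F2FA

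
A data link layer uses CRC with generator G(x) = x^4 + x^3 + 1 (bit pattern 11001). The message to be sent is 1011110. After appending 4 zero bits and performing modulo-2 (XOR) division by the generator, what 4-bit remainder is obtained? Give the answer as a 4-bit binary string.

0111

Append 4 zeros: 10111100000. Divide by 11001 (XOR where the leading bit is 1):
  pos 0: 10111 XOR 11001 = 01110
  pos 1: 11101 XOR 11001 = 00100
  pos 3: 10000 XOR 11001 = 01001
  pos 4: 10010 XOR 11001 = 01011
  pos 5: 10110 XOR 11001 = 01111
  pos 6: 11110 XOR 11001 = 00111
Remainder (last 4 bits) = 0111. This is the CRC / FCS.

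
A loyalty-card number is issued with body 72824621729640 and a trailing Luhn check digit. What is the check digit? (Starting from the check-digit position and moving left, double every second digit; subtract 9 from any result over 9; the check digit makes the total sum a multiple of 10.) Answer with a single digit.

9

Partial digits right→left: 0 4 6 9 2 7 1 2 6 4 2 8 2 7
Double every second digit counting from the check-digit position (so the 1st, 3rd, 5th, ... of the partial from the right).
  doubled (with −9 where >9): 0 3 4 2 3 4 4 → sum 20
  kept as-is: 4 9 7 2 4 8 7 → sum 41
Total = 20 + 41 = 61.
Check digit = (10 − (61 mod 10)) mod 10 = 9.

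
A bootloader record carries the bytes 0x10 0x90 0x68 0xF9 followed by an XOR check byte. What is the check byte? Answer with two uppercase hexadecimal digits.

XOR the bytes together:
  start with 0x10
  0x10 ⊕ 0x90 = 0x80
  0x80 ⊕ 0x68 = 0xE8
  0xE8 ⊕ 0xF9 = 0x11

11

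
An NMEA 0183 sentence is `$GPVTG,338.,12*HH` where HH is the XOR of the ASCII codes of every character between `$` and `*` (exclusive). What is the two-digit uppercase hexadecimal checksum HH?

XOR the ASCII codes of the payload characters:
  'G' = 0x47 → acc = 0x47
  'P' = 0x50 → acc = 0x17
  'V' = 0x56 → acc = 0x41
  'T' = 0x54 → acc = 0x15
  'G' = 0x47 → acc = 0x52
  ',' = 0x2C → acc = 0x7E
  '3' = 0x33 → acc = 0x4D
  '3' = 0x33 → acc = 0x7E
  '8' = 0x38 → acc = 0x46
  '.' = 0x2E → acc = 0x68
  ',' = 0x2C → acc = 0x44
  '1' = 0x31 → acc = 0x75
  '2' = 0x32 → acc = 0x47
Checksum = 0x47.

47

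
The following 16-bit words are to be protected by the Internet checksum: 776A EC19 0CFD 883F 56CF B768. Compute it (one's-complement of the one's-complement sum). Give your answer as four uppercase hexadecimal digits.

F906

One's-complement addition (fold any carry out of bit 15 back into bit 0):
  0x776A + 0xEC19 = 0x16383 → wrap carry → 0x6384
  0x6384 + 0x0CFD = 0x07081
  0x7081 + 0x883F = 0x0F8C0
  0xF8C0 + 0x56CF = 0x14F8F → wrap carry → 0x4F90
  0x4F90 + 0xB768 = 0x106F8 → wrap carry → 0x06F9
One's-complement sum = 0x06F9.
Checksum = ~0x06F9 & 0xFFFF = 0xF906.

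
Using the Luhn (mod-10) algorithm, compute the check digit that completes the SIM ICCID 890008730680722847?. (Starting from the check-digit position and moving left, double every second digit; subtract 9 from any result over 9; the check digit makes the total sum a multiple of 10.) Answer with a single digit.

3

Partial digits right→left: 7 4 8 2 2 7 0 8 6 0 3 7 8 0 0 0 9 8
Double every second digit counting from the check-digit position (so the 1st, 3rd, 5th, ... of the partial from the right).
  doubled (with −9 where >9): 5 7 4 0 3 6 7 0 9 → sum 41
  kept as-is: 4 2 7 8 0 7 0 0 8 → sum 36
Total = 41 + 36 = 77.
Check digit = (10 − (77 mod 10)) mod 10 = 3.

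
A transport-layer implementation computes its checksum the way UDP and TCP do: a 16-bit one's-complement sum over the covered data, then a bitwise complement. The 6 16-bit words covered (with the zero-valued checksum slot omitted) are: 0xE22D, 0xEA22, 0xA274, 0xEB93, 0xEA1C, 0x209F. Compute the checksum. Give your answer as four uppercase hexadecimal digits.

9AEA

One's-complement addition (fold any carry out of bit 15 back into bit 0):
  0xE22D + 0xEA22 = 0x1CC4F → wrap carry → 0xCC50
  0xCC50 + 0xA274 = 0x16EC4 → wrap carry → 0x6EC5
  0x6EC5 + 0xEB93 = 0x15A58 → wrap carry → 0x5A59
  0x5A59 + 0xEA1C = 0x14475 → wrap carry → 0x4476
  0x4476 + 0x209F = 0x06515
One's-complement sum = 0x6515.
Checksum = ~0x6515 & 0xFFFF = 0x9AEA.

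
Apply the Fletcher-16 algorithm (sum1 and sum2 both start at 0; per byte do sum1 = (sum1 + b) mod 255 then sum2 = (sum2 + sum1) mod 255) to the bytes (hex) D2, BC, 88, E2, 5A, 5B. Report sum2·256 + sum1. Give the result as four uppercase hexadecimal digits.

Running sums (mod 255):
  after byte 0 (D2): sum1=210, sum2=210
  after byte 1 (BC): sum1=143, sum2=98
  after byte 2 (88): sum1=24, sum2=122
  after byte 3 (E2): sum1=250, sum2=117
  after byte 4 (5A): sum1=85, sum2=202
  after byte 5 (5B): sum1=176, sum2=123
Checksum = sum2·256 + sum1 = 123·256 + 176 = 31664 = 0x7BB0.

7BB0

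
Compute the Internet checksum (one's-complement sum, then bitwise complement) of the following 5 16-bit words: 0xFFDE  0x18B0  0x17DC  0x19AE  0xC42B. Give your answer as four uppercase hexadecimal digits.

F1BA

One's-complement addition (fold any carry out of bit 15 back into bit 0):
  0xFFDE + 0x18B0 = 0x1188E → wrap carry → 0x188F
  0x188F + 0x17DC = 0x0306B
  0x306B + 0x19AE = 0x04A19
  0x4A19 + 0xC42B = 0x10E44 → wrap carry → 0x0E45
One's-complement sum = 0x0E45.
Checksum = ~0x0E45 & 0xFFFF = 0xF1BA.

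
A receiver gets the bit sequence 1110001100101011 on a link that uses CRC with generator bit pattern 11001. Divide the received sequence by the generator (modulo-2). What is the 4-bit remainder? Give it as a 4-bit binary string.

Modulo-2 division of 1110001100101011 by 11001:
  pos 0: 11100 XOR 11001 = 00101
  pos 2: 10101 XOR 11001 = 01100
  pos 3: 11001 XOR 11001 = 00000
  pos 10: 10101 XOR 11001 = 01100
  pos 11: 11001 XOR 11001 = 00000
Remainder = 0000 (zero — the frame passes the CRC check).

0000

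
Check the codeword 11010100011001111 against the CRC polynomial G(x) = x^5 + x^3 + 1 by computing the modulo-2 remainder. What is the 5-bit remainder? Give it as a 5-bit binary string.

00000

Modulo-2 division of 11010100011001111 by 101001:
  pos 0: 110101 XOR 101001 = 011100
  pos 1: 111000 XOR 101001 = 010001
  pos 2: 100010 XOR 101001 = 001011
  pos 4: 101101 XOR 101001 = 000100
  pos 7: 100100 XOR 101001 = 001101
  pos 9: 110111 XOR 101001 = 011110
  pos 10: 111101 XOR 101001 = 010100
  pos 11: 101001 XOR 101001 = 000000
Remainder = 00000 (zero — the frame passes the CRC check).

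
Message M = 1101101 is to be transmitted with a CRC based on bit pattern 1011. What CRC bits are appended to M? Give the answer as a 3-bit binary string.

Append 3 zeros: 1101101000. Divide by 1011 (XOR where the leading bit is 1):
  pos 0: 1101 XOR 1011 = 0110
  pos 1: 1101 XOR 1011 = 0110
  pos 2: 1100 XOR 1011 = 0111
  pos 3: 1111 XOR 1011 = 0100
  pos 4: 1000 XOR 1011 = 0011
  pos 6: 1100 XOR 1011 = 0111
Remainder (last 3 bits) = 111. This is the CRC / FCS.

111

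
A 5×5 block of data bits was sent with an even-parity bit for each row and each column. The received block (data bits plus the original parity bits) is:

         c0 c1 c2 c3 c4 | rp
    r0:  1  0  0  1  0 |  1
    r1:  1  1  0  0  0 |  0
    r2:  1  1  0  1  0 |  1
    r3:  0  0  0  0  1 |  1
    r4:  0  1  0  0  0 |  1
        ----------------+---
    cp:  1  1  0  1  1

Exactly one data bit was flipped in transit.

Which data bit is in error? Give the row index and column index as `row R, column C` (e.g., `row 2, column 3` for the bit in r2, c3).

row 0, column 3

Recompute each row's even parity and compare to rp:
  r0: data parity 0, sent rp 1 → mismatch
  r1: data parity 0, sent rp 0 → ok
  r2: data parity 1, sent rp 1 → ok
  r3: data parity 1, sent rp 1 → ok
  r4: data parity 1, sent rp 1 → ok
Recompute each column's even parity and compare to cp:
  c0: data parity 1, sent cp 1 → ok
  c1: data parity 1, sent cp 1 → ok
  c2: data parity 0, sent cp 0 → ok
  c3: data parity 0, sent cp 1 → mismatch
  c4: data parity 1, sent cp 1 → ok
Exactly one row (r0) and one column (c3) fail → the flipped bit is at their intersection.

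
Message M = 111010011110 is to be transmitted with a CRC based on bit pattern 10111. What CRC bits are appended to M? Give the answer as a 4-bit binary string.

Append 4 zeros: 1110100111100000. Divide by 10111 (XOR where the leading bit is 1):
  pos 0: 11101 XOR 10111 = 01010
  pos 1: 10100 XOR 10111 = 00011
  pos 4: 11011 XOR 10111 = 01100
  pos 5: 11001 XOR 10111 = 01110
  pos 6: 11101 XOR 10111 = 01010
  pos 7: 10100 XOR 10111 = 00011
  pos 10: 11000 XOR 10111 = 01111
  pos 11: 11110 XOR 10111 = 01001
Remainder (last 4 bits) = 1001. This is the CRC / FCS.

1001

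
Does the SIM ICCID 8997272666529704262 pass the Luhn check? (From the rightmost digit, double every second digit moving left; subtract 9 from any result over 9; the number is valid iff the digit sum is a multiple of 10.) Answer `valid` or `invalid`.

From the right, keep odd positions and double even positions (subtract 9 from any doubled value over 9):
  doubled (positions 2,4,...): 3 8 5 4 3 3 5 5 9 → sum 45
  kept (positions 1,3,...): 2 2 0 9 5 6 2 2 9 8 → sum 45
Total = 90.
90 mod 10 = 0, so the number is valid.

valid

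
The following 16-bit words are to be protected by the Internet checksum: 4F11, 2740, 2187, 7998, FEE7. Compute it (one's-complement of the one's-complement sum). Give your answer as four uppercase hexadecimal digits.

EFA6

One's-complement addition (fold any carry out of bit 15 back into bit 0):
  0x4F11 + 0x2740 = 0x07651
  0x7651 + 0x2187 = 0x097D8
  0x97D8 + 0x7998 = 0x11170 → wrap carry → 0x1171
  0x1171 + 0xFEE7 = 0x11058 → wrap carry → 0x1059
One's-complement sum = 0x1059.
Checksum = ~0x1059 & 0xFFFF = 0xEFA6.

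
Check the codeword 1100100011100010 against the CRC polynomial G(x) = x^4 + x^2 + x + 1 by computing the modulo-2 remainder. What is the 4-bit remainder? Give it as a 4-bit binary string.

0010

Modulo-2 division of 1100100011100010 by 10111:
  pos 0: 11001 XOR 10111 = 01110
  pos 1: 11100 XOR 10111 = 01011
  pos 2: 10110 XOR 10111 = 00001
  pos 6: 10111 XOR 10111 = 00000
Remainder = 0010 (nonzero — an error is detected).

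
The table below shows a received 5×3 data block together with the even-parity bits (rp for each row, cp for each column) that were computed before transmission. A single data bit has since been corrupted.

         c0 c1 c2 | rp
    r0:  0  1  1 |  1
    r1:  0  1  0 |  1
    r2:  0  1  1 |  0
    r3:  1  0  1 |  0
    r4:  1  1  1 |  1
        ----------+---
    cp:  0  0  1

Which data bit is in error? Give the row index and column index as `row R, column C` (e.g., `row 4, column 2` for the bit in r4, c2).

Recompute each row's even parity and compare to rp:
  r0: data parity 0, sent rp 1 → mismatch
  r1: data parity 1, sent rp 1 → ok
  r2: data parity 0, sent rp 0 → ok
  r3: data parity 0, sent rp 0 → ok
  r4: data parity 1, sent rp 1 → ok
Recompute each column's even parity and compare to cp:
  c0: data parity 0, sent cp 0 → ok
  c1: data parity 0, sent cp 0 → ok
  c2: data parity 0, sent cp 1 → mismatch
Exactly one row (r0) and one column (c2) fail → the flipped bit is at their intersection.

row 0, column 2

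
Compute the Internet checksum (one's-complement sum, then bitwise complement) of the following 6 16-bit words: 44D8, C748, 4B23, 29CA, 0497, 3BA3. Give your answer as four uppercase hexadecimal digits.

3EB7

One's-complement addition (fold any carry out of bit 15 back into bit 0):
  0x44D8 + 0xC748 = 0x10C20 → wrap carry → 0x0C21
  0x0C21 + 0x4B23 = 0x05744
  0x5744 + 0x29CA = 0x0810E
  0x810E + 0x0497 = 0x085A5
  0x85A5 + 0x3BA3 = 0x0C148
One's-complement sum = 0xC148.
Checksum = ~0xC148 & 0xFFFF = 0x3EB7.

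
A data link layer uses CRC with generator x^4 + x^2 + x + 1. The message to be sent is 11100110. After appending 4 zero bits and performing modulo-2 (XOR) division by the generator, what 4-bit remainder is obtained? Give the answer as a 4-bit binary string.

1110

Append 4 zeros: 111001100000. Divide by 10111 (XOR where the leading bit is 1):
  pos 0: 11100 XOR 10111 = 01011
  pos 1: 10111 XOR 10111 = 00000
  pos 6: 10000 XOR 10111 = 00111
Remainder (last 4 bits) = 1110. This is the CRC / FCS.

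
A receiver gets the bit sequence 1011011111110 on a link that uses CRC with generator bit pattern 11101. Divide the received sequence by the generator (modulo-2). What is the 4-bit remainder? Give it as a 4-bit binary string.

0000

Modulo-2 division of 1011011111110 by 11101:
  pos 0: 10110 XOR 11101 = 01011
  pos 1: 10111 XOR 11101 = 01010
  pos 2: 10101 XOR 11101 = 01000
  pos 3: 10001 XOR 11101 = 01100
  pos 4: 11001 XOR 11101 = 00100
  pos 6: 10011 XOR 11101 = 01110
  pos 7: 11101 XOR 11101 = 00000
Remainder = 0000 (zero — the frame passes the CRC check).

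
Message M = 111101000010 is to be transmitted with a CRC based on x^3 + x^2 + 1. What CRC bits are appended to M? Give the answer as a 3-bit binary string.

000

Append 3 zeros: 111101000010000. Divide by 1101 (XOR where the leading bit is 1):
  pos 0: 1111 XOR 1101 = 0010
  pos 2: 1001 XOR 1101 = 0100
  pos 3: 1000 XOR 1101 = 0101
  pos 4: 1010 XOR 1101 = 0111
  pos 5: 1110 XOR 1101 = 0011
  pos 7: 1101 XOR 1101 = 0000
Remainder (last 3 bits) = 000. This is the CRC / FCS.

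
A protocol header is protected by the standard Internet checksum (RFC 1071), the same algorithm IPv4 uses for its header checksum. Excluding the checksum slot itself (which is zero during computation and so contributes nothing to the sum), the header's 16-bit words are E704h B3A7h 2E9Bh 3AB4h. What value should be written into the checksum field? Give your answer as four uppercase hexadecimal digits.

FC03

One's-complement addition (fold any carry out of bit 15 back into bit 0):
  0xE704 + 0xB3A7 = 0x19AAB → wrap carry → 0x9AAC
  0x9AAC + 0x2E9B = 0x0C947
  0xC947 + 0x3AB4 = 0x103FB → wrap carry → 0x03FC
One's-complement sum = 0x03FC.
Checksum = ~0x03FC & 0xFFFF = 0xFC03.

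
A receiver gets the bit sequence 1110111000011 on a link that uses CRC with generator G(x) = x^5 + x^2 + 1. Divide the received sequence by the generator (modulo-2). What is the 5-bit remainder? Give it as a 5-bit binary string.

01000

Modulo-2 division of 1110111000011 by 100101:
  pos 0: 111011 XOR 100101 = 011110
  pos 1: 111101 XOR 100101 = 011000
  pos 2: 110000 XOR 100101 = 010101
  pos 3: 101010 XOR 100101 = 001111
  pos 5: 111100 XOR 100101 = 011001
  pos 6: 110011 XOR 100101 = 010110
  pos 7: 101101 XOR 100101 = 001000
Remainder = 01000 (nonzero — an error is detected).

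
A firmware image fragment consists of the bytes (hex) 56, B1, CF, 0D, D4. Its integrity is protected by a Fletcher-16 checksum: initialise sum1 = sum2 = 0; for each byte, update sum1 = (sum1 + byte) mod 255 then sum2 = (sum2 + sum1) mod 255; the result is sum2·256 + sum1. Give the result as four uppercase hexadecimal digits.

D4B9

Running sums (mod 255):
  after byte 0 (56): sum1=86, sum2=86
  after byte 1 (B1): sum1=8, sum2=94
  after byte 2 (CF): sum1=215, sum2=54
  after byte 3 (0D): sum1=228, sum2=27
  after byte 4 (D4): sum1=185, sum2=212
Checksum = sum2·256 + sum1 = 212·256 + 185 = 54457 = 0xD4B9.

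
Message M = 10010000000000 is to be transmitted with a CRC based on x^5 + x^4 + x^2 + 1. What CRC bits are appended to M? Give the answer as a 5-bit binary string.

Append 5 zeros: 1001000000000000000. Divide by 110101 (XOR where the leading bit is 1):
  pos 0: 100100 XOR 110101 = 010001
  pos 1: 100010 XOR 110101 = 010111
  pos 2: 101110 XOR 110101 = 011011
  pos 3: 110110 XOR 110101 = 000011
  pos 7: 110000 XOR 110101 = 000101
  pos 10: 101000 XOR 110101 = 011101
  pos 11: 111010 XOR 110101 = 001111
  pos 13: 111100 XOR 110101 = 001001
Remainder (last 5 bits) = 01001. This is the CRC / FCS.

01001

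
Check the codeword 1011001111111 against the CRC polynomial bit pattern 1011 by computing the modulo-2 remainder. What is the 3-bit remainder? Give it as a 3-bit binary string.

Modulo-2 division of 1011001111111 by 1011:
  pos 0: 1011 XOR 1011 = 0000
  pos 6: 1111 XOR 1011 = 0100
  pos 7: 1001 XOR 1011 = 0010
  pos 9: 1011 XOR 1011 = 0000
Remainder = 000 (zero — the frame passes the CRC check).

000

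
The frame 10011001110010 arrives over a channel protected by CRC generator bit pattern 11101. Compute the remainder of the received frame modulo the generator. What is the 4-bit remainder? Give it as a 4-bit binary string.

Modulo-2 division of 10011001110010 by 11101:
  pos 0: 10011 XOR 11101 = 01110
  pos 1: 11100 XOR 11101 = 00001
  pos 5: 10111 XOR 11101 = 01010
  pos 6: 10100 XOR 11101 = 01001
  pos 7: 10010 XOR 11101 = 01111
  pos 8: 11111 XOR 11101 = 00010
Remainder = 0100 (nonzero — an error is detected).

0100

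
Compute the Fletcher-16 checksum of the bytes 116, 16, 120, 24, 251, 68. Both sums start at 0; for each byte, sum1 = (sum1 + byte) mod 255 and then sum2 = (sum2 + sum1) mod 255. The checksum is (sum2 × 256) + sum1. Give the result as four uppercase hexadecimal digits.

Running sums (mod 255):
  after byte 0 (116): sum1=116, sum2=116
  after byte 1 (16): sum1=132, sum2=248
  after byte 2 (120): sum1=252, sum2=245
  after byte 3 (24): sum1=21, sum2=11
  after byte 4 (251): sum1=17, sum2=28
  after byte 5 (68): sum1=85, sum2=113
Checksum = sum2·256 + sum1 = 113·256 + 85 = 29013 = 0x7155.

7155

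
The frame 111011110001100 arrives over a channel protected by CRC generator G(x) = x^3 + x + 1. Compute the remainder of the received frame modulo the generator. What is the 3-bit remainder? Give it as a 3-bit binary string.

000

Modulo-2 division of 111011110001100 by 1011:
  pos 0: 1110 XOR 1011 = 0101
  pos 1: 1011 XOR 1011 = 0000
  pos 5: 1110 XOR 1011 = 0101
  pos 6: 1010 XOR 1011 = 0001
  pos 9: 1011 XOR 1011 = 0000
Remainder = 000 (zero — the frame passes the CRC check).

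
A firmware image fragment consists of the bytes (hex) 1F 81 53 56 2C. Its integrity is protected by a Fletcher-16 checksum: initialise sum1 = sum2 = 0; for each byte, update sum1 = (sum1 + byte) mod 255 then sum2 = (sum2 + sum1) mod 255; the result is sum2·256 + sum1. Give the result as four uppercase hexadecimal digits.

Running sums (mod 255):
  after byte 0 (1F): sum1=31, sum2=31
  after byte 1 (81): sum1=160, sum2=191
  after byte 2 (53): sum1=243, sum2=179
  after byte 3 (56): sum1=74, sum2=253
  after byte 4 (2C): sum1=118, sum2=116
Checksum = sum2·256 + sum1 = 116·256 + 118 = 29814 = 0x7476.

7476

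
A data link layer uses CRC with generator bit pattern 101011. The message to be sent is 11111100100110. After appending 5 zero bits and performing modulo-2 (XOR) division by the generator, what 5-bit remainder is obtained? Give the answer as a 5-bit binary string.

Append 5 zeros: 1111110010011000000. Divide by 101011 (XOR where the leading bit is 1):
  pos 0: 111111 XOR 101011 = 010100
  pos 1: 101000 XOR 101011 = 000011
  pos 5: 110100 XOR 101011 = 011111
  pos 6: 111111 XOR 101011 = 010100
  pos 7: 101001 XOR 101011 = 000010
  pos 11: 100000 XOR 101011 = 001011
  pos 13: 101100 XOR 101011 = 000111
Remainder (last 5 bits) = 00111. This is the CRC / FCS.

00111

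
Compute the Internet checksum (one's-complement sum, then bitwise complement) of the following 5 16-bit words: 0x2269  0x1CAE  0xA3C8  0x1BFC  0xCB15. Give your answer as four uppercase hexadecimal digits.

360E

One's-complement addition (fold any carry out of bit 15 back into bit 0):
  0x2269 + 0x1CAE = 0x03F17
  0x3F17 + 0xA3C8 = 0x0E2DF
  0xE2DF + 0x1BFC = 0x0FEDB
  0xFEDB + 0xCB15 = 0x1C9F0 → wrap carry → 0xC9F1
One's-complement sum = 0xC9F1.
Checksum = ~0xC9F1 & 0xFFFF = 0x360E.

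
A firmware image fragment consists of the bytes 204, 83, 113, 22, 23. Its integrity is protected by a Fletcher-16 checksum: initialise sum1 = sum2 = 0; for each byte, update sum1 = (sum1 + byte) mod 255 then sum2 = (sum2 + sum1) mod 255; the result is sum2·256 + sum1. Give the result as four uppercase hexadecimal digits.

E4BE

Running sums (mod 255):
  after byte 0 (204): sum1=204, sum2=204
  after byte 1 (83): sum1=32, sum2=236
  after byte 2 (113): sum1=145, sum2=126
  after byte 3 (22): sum1=167, sum2=38
  after byte 4 (23): sum1=190, sum2=228
Checksum = sum2·256 + sum1 = 228·256 + 190 = 58558 = 0xE4BE.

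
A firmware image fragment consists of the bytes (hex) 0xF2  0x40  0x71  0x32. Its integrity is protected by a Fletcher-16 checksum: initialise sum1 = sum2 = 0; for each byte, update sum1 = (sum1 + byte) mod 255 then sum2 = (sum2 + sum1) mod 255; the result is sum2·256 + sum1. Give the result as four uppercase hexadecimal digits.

A1D6

Running sums (mod 255):
  after byte 0 (0xF2): sum1=242, sum2=242
  after byte 1 (0x40): sum1=51, sum2=38
  after byte 2 (0x71): sum1=164, sum2=202
  after byte 3 (0x32): sum1=214, sum2=161
Checksum = sum2·256 + sum1 = 161·256 + 214 = 41430 = 0xA1D6.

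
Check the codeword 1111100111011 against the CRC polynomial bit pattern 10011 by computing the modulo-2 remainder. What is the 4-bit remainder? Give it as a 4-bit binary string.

Modulo-2 division of 1111100111011 by 10011:
  pos 0: 11111 XOR 10011 = 01100
  pos 1: 11000 XOR 10011 = 01011
  pos 2: 10110 XOR 10011 = 00101
  pos 4: 10111 XOR 10011 = 00100
  pos 6: 10010 XOR 10011 = 00001
Remainder = 0111 (nonzero — an error is detected).

0111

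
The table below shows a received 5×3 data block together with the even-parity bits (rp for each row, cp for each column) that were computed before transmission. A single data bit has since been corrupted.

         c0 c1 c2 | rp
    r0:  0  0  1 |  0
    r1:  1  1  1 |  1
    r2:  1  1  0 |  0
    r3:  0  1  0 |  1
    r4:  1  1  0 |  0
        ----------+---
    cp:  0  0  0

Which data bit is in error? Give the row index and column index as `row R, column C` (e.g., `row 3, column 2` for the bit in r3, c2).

row 0, column 0

Recompute each row's even parity and compare to rp:
  r0: data parity 1, sent rp 0 → mismatch
  r1: data parity 1, sent rp 1 → ok
  r2: data parity 0, sent rp 0 → ok
  r3: data parity 1, sent rp 1 → ok
  r4: data parity 0, sent rp 0 → ok
Recompute each column's even parity and compare to cp:
  c0: data parity 1, sent cp 0 → mismatch
  c1: data parity 0, sent cp 0 → ok
  c2: data parity 0, sent cp 0 → ok
Exactly one row (r0) and one column (c0) fail → the flipped bit is at their intersection.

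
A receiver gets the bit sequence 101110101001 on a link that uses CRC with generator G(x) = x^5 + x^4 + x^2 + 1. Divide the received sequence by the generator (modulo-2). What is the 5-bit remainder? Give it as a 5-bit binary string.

Modulo-2 division of 101110101001 by 110101:
  pos 0: 101110 XOR 110101 = 011011
  pos 1: 110111 XOR 110101 = 000010
  pos 5: 100100 XOR 110101 = 010001
  pos 6: 100011 XOR 110101 = 010110
Remainder = 10110 (nonzero — an error is detected).

10110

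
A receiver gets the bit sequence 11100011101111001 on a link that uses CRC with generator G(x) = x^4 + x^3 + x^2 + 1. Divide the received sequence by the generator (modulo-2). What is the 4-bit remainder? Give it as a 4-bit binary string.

0100

Modulo-2 division of 11100011101111001 by 11101:
  pos 0: 11100 XOR 11101 = 00001
  pos 4: 10111 XOR 11101 = 01010
  pos 5: 10100 XOR 11101 = 01001
  pos 6: 10011 XOR 11101 = 01110
  pos 7: 11101 XOR 11101 = 00000
  pos 12: 11001 XOR 11101 = 00100
Remainder = 0100 (nonzero — an error is detected).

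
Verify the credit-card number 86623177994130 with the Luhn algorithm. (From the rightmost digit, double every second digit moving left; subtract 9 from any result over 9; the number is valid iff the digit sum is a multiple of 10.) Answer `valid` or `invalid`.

valid

From the right, keep odd positions and double even positions (subtract 9 from any doubled value over 9):
  doubled (positions 2,4,...): 6 8 9 5 6 3 7 → sum 44
  kept (positions 1,3,...): 0 1 9 7 1 2 6 → sum 26
Total = 70.
70 mod 10 = 0, so the number is valid.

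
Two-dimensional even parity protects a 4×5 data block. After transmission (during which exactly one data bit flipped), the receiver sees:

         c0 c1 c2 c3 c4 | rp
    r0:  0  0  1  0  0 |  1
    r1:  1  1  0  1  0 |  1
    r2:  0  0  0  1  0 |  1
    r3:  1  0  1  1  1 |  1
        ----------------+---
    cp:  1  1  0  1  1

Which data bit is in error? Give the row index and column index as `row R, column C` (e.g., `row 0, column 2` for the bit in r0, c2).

row 3, column 0

Recompute each row's even parity and compare to rp:
  r0: data parity 1, sent rp 1 → ok
  r1: data parity 1, sent rp 1 → ok
  r2: data parity 1, sent rp 1 → ok
  r3: data parity 0, sent rp 1 → mismatch
Recompute each column's even parity and compare to cp:
  c0: data parity 0, sent cp 1 → mismatch
  c1: data parity 1, sent cp 1 → ok
  c2: data parity 0, sent cp 0 → ok
  c3: data parity 1, sent cp 1 → ok
  c4: data parity 1, sent cp 1 → ok
Exactly one row (r3) and one column (c0) fail → the flipped bit is at their intersection.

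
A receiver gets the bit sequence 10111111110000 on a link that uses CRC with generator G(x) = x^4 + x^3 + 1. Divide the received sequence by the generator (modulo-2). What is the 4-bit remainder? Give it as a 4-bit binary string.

Modulo-2 division of 10111111110000 by 11001:
  pos 0: 10111 XOR 11001 = 01110
  pos 1: 11101 XOR 11001 = 00100
  pos 3: 10011 XOR 11001 = 01010
  pos 4: 10101 XOR 11001 = 01100
  pos 5: 11001 XOR 11001 = 00000
Remainder = 0000 (zero — the frame passes the CRC check).

0000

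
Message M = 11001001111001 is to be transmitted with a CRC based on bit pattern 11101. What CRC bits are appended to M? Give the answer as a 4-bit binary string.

Append 4 zeros: 110010011110010000. Divide by 11101 (XOR where the leading bit is 1):
  pos 0: 11001 XOR 11101 = 00100
  pos 2: 10000 XOR 11101 = 01101
  pos 3: 11011 XOR 11101 = 00110
  pos 5: 11011 XOR 11101 = 00110
  pos 7: 11010 XOR 11101 = 00111
  pos 9: 11101 XOR 11101 = 00000
Remainder (last 4 bits) = 0000. This is the CRC / FCS.

0000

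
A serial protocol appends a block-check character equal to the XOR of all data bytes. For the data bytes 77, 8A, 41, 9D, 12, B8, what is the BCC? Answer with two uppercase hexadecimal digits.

XOR the bytes together:
  start with 0x77
  0x77 ⊕ 0x8A = 0xFD
  0xFD ⊕ 0x41 = 0xBC
  0xBC ⊕ 0x9D = 0x21
  0x21 ⊕ 0x12 = 0x33
  0x33 ⊕ 0xB8 = 0x8B

8B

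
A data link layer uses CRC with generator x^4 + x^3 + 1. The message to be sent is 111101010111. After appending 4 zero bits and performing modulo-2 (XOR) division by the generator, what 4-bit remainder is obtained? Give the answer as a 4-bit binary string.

0001

Append 4 zeros: 1111010101110000. Divide by 11001 (XOR where the leading bit is 1):
  pos 0: 11110 XOR 11001 = 00111
  pos 2: 11110 XOR 11001 = 00111
  pos 4: 11110 XOR 11001 = 00111
  pos 6: 11111 XOR 11001 = 00110
  pos 8: 11010 XOR 11001 = 00011
  pos 11: 11000 XOR 11001 = 00001
Remainder (last 4 bits) = 0001. This is the CRC / FCS.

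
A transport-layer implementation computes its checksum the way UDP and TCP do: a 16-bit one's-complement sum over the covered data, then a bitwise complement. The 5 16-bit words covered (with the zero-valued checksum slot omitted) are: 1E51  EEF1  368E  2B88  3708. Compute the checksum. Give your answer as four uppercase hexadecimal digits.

One's-complement addition (fold any carry out of bit 15 back into bit 0):
  0x1E51 + 0xEEF1 = 0x10D42 → wrap carry → 0x0D43
  0x0D43 + 0x368E = 0x043D1
  0x43D1 + 0x2B88 = 0x06F59
  0x6F59 + 0x3708 = 0x0A661
One's-complement sum = 0xA661.
Checksum = ~0xA661 & 0xFFFF = 0x599E.

599E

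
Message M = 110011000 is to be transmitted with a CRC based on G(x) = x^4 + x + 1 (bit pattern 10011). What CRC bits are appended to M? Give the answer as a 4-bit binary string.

1111

Append 4 zeros: 1100110000000. Divide by 10011 (XOR where the leading bit is 1):
  pos 0: 11001 XOR 10011 = 01010
  pos 1: 10101 XOR 10011 = 00110
  pos 3: 11000 XOR 10011 = 01011
  pos 4: 10110 XOR 10011 = 00101
  pos 6: 10100 XOR 10011 = 00111
  pos 8: 11100 XOR 10011 = 01111
Remainder (last 4 bits) = 1111. This is the CRC / FCS.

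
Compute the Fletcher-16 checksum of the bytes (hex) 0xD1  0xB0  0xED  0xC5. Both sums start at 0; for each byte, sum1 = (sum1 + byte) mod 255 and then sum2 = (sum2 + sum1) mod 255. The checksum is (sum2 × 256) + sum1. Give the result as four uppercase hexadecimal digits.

Running sums (mod 255):
  after byte 0 (0xD1): sum1=209, sum2=209
  after byte 1 (0xB0): sum1=130, sum2=84
  after byte 2 (0xED): sum1=112, sum2=196
  after byte 3 (0xC5): sum1=54, sum2=250
Checksum = sum2·256 + sum1 = 250·256 + 54 = 64054 = 0xFA36.

FA36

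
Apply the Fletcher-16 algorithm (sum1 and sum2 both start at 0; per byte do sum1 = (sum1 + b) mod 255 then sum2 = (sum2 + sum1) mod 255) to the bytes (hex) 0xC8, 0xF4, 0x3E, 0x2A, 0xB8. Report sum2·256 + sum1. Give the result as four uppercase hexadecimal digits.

87DE

Running sums (mod 255):
  after byte 0 (0xC8): sum1=200, sum2=200
  after byte 1 (0xF4): sum1=189, sum2=134
  after byte 2 (0x3E): sum1=251, sum2=130
  after byte 3 (0x2A): sum1=38, sum2=168
  after byte 4 (0xB8): sum1=222, sum2=135
Checksum = sum2·256 + sum1 = 135·256 + 222 = 34782 = 0x87DE.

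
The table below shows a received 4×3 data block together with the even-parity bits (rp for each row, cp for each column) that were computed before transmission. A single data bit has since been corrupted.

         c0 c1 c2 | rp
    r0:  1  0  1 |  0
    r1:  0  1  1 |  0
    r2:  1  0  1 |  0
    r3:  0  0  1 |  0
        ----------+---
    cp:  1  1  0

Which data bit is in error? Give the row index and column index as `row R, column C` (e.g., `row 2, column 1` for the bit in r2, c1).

Recompute each row's even parity and compare to rp:
  r0: data parity 0, sent rp 0 → ok
  r1: data parity 0, sent rp 0 → ok
  r2: data parity 0, sent rp 0 → ok
  r3: data parity 1, sent rp 0 → mismatch
Recompute each column's even parity and compare to cp:
  c0: data parity 0, sent cp 1 → mismatch
  c1: data parity 1, sent cp 1 → ok
  c2: data parity 0, sent cp 0 → ok
Exactly one row (r3) and one column (c0) fail → the flipped bit is at their intersection.

row 3, column 0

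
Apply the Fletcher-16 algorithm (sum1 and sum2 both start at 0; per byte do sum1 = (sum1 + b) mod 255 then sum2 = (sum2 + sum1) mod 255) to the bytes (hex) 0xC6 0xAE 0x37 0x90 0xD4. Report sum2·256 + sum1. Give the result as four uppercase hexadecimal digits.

3812

Running sums (mod 255):
  after byte 0 (0xC6): sum1=198, sum2=198
  after byte 1 (0xAE): sum1=117, sum2=60
  after byte 2 (0x37): sum1=172, sum2=232
  after byte 3 (0x90): sum1=61, sum2=38
  after byte 4 (0xD4): sum1=18, sum2=56
Checksum = sum2·256 + sum1 = 56·256 + 18 = 14354 = 0x3812.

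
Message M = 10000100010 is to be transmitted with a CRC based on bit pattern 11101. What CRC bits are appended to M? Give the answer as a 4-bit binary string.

0010

Append 4 zeros: 100001000100000. Divide by 11101 (XOR where the leading bit is 1):
  pos 0: 10000 XOR 11101 = 01101
  pos 1: 11011 XOR 11101 = 00110
  pos 3: 11000 XOR 11101 = 00101
  pos 5: 10101 XOR 11101 = 01000
  pos 6: 10000 XOR 11101 = 01101
  pos 7: 11010 XOR 11101 = 00111
  pos 9: 11100 XOR 11101 = 00001
Remainder (last 4 bits) = 0010. This is the CRC / FCS.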